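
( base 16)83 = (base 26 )51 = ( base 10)131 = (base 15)8B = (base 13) a1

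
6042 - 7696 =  - 1654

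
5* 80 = 400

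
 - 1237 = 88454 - 89691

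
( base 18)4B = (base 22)3h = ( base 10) 83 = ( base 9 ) 102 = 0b1010011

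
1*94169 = 94169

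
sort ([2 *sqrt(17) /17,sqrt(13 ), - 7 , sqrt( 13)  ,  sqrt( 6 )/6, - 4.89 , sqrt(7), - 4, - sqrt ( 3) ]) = [ - 7,-4.89, - 4, - sqrt(3 ) , sqrt( 6)/6  ,  2*sqrt(17 )/17, sqrt(7 ) , sqrt(13),sqrt( 13 )] 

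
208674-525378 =-316704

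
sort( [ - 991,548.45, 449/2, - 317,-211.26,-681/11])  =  [-991, -317,-211.26, - 681/11 , 449/2, 548.45]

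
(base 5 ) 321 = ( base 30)2Q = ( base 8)126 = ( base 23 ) 3H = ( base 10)86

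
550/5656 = 275/2828= 0.10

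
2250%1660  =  590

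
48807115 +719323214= 768130329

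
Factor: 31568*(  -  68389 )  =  -2158903952  =  -2^4*1973^1 * 68389^1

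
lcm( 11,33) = 33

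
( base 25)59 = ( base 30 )4e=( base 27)4Q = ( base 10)134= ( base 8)206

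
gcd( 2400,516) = 12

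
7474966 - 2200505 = 5274461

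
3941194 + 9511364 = 13452558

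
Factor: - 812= - 2^2*7^1* 29^1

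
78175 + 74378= 152553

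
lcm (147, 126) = 882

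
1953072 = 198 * 9864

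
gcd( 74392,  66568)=8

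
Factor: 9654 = 2^1*3^1*1609^1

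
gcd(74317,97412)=1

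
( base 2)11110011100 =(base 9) 2604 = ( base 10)1948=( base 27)2I4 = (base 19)57A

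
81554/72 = 1132 + 25/36 = 1132.69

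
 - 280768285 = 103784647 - 384552932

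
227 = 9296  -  9069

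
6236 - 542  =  5694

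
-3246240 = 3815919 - 7062159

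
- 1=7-8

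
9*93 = 837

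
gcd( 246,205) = 41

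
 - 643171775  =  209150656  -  852322431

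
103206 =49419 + 53787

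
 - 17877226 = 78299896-96177122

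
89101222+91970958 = 181072180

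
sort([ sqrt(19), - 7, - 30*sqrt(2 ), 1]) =[ - 30*sqrt(2) , - 7,1,sqrt ( 19)]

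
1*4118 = 4118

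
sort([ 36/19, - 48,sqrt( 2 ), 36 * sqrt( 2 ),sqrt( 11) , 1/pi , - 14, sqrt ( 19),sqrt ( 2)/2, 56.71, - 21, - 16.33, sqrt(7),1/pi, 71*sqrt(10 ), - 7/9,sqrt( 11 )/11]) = [-48, - 21, - 16.33, - 14, - 7/9, sqrt(11)/11,1/pi,1/pi, sqrt( 2 )/2,sqrt (2 ),36/19,sqrt(7),sqrt(11 ),sqrt(19 ),36*sqrt( 2),  56.71, 71*sqrt(10)]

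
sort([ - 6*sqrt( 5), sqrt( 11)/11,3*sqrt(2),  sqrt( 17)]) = [ - 6*sqrt( 5) , sqrt( 11)/11,sqrt(17),3*sqrt( 2 )]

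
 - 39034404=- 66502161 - - 27467757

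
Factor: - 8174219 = -8174219^1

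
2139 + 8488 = 10627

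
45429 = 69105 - 23676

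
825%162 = 15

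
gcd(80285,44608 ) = 1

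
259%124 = 11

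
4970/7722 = 2485/3861 = 0.64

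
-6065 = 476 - 6541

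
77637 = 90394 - 12757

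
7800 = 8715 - 915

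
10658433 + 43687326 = 54345759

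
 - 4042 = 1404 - 5446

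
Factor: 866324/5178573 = 2^2*3^(-5)*19^1*101^( - 1 )*211^( - 1 )*11399^1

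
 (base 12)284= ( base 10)388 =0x184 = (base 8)604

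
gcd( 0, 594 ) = 594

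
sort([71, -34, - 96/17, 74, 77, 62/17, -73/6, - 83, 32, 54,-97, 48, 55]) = [ - 97,- 83, - 34, - 73/6, - 96/17, 62/17, 32, 48, 54, 55 , 71, 74, 77]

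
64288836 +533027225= 597316061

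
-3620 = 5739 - 9359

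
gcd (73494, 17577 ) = 27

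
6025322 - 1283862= 4741460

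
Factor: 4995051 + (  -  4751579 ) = 243472 = 2^4 * 15217^1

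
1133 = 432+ 701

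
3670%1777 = 116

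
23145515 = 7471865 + 15673650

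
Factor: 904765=5^1*59^1*3067^1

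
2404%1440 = 964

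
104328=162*644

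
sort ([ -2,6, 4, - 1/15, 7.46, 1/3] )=[- 2,-1/15, 1/3 , 4,6, 7.46]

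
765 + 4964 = 5729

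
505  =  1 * 505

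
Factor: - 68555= -5^1*13711^1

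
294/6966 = 49/1161 = 0.04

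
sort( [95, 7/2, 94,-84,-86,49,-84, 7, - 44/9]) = [ - 86, - 84, - 84, - 44/9  ,  7/2, 7, 49, 94, 95]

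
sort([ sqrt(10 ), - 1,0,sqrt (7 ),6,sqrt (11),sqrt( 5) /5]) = [-1,0,sqrt( 5) /5,sqrt( 7 ),sqrt( 10), sqrt(11 ),6]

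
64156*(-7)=  -  449092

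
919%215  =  59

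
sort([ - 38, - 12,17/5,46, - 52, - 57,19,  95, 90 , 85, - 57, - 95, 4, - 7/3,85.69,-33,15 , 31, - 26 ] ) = [- 95 , - 57, - 57,  -  52, - 38 , - 33, - 26, - 12,  -  7/3, 17/5, 4, 15,  19, 31, 46, 85, 85.69, 90, 95]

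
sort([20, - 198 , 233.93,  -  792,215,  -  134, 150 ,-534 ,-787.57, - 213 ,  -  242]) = [ - 792,-787.57,-534, - 242, - 213, - 198, - 134 , 20,150, 215,233.93]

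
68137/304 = 68137/304 = 224.13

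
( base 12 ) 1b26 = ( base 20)872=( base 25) 58h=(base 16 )D0E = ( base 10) 3342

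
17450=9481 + 7969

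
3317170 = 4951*670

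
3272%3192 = 80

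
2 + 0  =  2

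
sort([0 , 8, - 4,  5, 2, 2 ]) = [-4,0,2,  2, 5, 8 ]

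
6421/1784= 3+ 1069/1784 = 3.60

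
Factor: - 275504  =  -2^4*67^1* 257^1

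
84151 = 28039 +56112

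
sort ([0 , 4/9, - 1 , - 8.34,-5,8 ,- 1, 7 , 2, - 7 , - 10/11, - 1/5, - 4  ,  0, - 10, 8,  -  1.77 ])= [ - 10, - 8.34 ,  -  7,  -  5, - 4,-1.77 ,-1 , - 1, - 10/11, - 1/5,0,0 , 4/9 , 2, 7, 8, 8]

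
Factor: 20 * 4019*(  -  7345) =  - 590391100 = - 2^2*5^2*13^1*113^1 * 4019^1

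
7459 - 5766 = 1693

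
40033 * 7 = 280231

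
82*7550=619100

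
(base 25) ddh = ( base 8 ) 20423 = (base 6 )103111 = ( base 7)33454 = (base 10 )8467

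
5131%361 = 77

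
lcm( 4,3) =12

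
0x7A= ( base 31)3t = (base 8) 172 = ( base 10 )122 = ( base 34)3k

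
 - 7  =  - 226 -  - 219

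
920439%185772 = 177351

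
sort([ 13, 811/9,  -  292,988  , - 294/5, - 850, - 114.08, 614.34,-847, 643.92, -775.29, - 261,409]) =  [ - 850, - 847, -775.29, - 292, - 261, - 114.08, - 294/5,  13 , 811/9, 409,614.34,  643.92,988] 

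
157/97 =1 + 60/97  =  1.62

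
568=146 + 422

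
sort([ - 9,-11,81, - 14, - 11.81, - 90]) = [ - 90, - 14, - 11.81, - 11, - 9,81 ]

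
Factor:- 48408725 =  - 5^2*1936349^1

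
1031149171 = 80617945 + 950531226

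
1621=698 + 923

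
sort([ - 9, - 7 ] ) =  [ - 9,-7]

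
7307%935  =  762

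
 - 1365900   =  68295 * ( - 20)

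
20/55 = 4/11  =  0.36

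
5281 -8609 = - 3328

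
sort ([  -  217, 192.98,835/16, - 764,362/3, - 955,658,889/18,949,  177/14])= [ - 955,-764, - 217,177/14,889/18,835/16, 362/3,192.98,658,949]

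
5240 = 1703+3537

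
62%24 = 14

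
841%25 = 16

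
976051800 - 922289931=53761869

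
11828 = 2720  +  9108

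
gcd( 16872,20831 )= 37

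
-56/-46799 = 56/46799=   0.00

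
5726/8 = 2863/4 = 715.75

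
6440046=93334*69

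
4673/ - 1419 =-4673/1419= - 3.29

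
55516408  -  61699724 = -6183316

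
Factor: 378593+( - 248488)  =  130105 = 5^1*26021^1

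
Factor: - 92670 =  - 2^1*3^1 * 5^1*3089^1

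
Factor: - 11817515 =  - 5^1*23^1*102761^1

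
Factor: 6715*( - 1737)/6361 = -3^2*5^1 * 17^1*79^1 * 193^1*6361^( - 1) = -11663955/6361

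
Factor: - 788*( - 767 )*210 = 2^3*3^1*5^1*7^1*13^1*59^1*197^1 = 126923160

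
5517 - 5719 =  - 202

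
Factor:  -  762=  - 2^1*3^1*127^1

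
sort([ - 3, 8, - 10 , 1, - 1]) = [  -  10, - 3, -1, 1, 8 ]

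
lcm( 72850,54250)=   2549750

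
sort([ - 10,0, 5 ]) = [ -10,  0, 5 ]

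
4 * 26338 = 105352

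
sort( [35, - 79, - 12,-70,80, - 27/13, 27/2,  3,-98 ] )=[ - 98, - 79,-70, - 12, - 27/13, 3, 27/2,35,80]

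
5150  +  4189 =9339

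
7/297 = 7/297  =  0.02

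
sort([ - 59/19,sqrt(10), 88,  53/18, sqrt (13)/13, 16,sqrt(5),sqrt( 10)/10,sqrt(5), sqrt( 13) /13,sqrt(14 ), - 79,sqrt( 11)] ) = [ - 79, - 59/19,sqrt( 13)/13,sqrt( 13)/13,sqrt( 10)/10,sqrt( 5 ),sqrt (5),53/18 , sqrt( 10), sqrt( 11 ), sqrt ( 14),16,88 ]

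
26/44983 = 26/44983 = 0.00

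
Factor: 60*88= 2^5*3^1*5^1*11^1 =5280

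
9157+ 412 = 9569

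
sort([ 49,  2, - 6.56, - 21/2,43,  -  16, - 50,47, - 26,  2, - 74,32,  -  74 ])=[ - 74, - 74, - 50, - 26, - 16, - 21/2, - 6.56,  2, 2, 32,43,47,  49]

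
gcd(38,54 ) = 2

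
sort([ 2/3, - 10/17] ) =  [ - 10/17,2/3]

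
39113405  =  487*80315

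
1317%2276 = 1317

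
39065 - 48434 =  - 9369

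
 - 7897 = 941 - 8838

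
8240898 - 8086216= 154682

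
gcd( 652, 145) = 1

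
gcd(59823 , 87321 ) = 3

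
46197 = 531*87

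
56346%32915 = 23431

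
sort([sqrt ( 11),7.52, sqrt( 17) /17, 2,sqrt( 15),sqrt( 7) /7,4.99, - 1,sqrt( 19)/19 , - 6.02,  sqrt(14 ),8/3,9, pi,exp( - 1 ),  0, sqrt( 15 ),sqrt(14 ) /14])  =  [ - 6.02 , - 1,0,sqrt(19)/19 , sqrt( 17 ) /17,sqrt( 14 ) /14,exp( - 1 )  ,  sqrt( 7 )/7,2,8/3, pi,sqrt(11 ),sqrt( 14 ),sqrt(15)  ,  sqrt( 15),4.99,  7.52,9 ]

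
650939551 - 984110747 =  - 333171196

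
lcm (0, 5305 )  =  0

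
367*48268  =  17714356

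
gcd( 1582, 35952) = 14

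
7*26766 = 187362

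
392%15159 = 392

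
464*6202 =2877728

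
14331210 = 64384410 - 50053200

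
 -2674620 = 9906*( - 270) 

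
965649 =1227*787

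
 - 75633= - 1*75633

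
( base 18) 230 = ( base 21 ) 1C9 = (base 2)1010111110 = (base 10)702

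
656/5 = 656/5  =  131.20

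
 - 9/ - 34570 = 9/34570= 0.00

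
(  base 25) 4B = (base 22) 51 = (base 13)87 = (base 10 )111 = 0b1101111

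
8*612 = 4896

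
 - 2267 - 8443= -10710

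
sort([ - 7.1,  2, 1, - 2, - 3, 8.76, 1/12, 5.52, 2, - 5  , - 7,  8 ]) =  [ - 7.1,  -  7, - 5, -3 ,-2,1/12, 1, 2, 2,5.52, 8,8.76]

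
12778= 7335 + 5443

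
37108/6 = 6184 + 2/3 =6184.67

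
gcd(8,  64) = 8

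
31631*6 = 189786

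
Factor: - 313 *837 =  - 3^3*31^1* 313^1=- 261981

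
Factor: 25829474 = 2^1*11^1*19^1*61^1*1013^1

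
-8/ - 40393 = 8/40393 = 0.00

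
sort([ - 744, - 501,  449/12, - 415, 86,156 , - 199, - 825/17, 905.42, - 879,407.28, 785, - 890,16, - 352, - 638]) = [ - 890, - 879, - 744, - 638, - 501, - 415, - 352, - 199, - 825/17 , 16, 449/12, 86, 156, 407.28, 785, 905.42 ] 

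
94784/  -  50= - 1896 + 8/25 = - 1895.68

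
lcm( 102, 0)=0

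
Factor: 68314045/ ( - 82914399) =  - 3^( - 2)* 5^1*2689^1*5081^1*9212711^( - 1)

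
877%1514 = 877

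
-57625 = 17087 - 74712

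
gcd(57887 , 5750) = 1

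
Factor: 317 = 317^1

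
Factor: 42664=2^3*5333^1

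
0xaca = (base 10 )2762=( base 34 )2D8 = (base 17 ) 998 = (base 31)2r3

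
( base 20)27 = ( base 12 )3B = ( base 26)1L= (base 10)47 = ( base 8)57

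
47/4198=47/4198=0.01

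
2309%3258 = 2309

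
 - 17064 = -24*711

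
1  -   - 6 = 7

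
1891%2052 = 1891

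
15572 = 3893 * 4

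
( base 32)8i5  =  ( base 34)7k1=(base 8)21105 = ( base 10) 8773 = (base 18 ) 1917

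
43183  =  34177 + 9006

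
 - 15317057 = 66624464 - 81941521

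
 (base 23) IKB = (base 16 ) 2709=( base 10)9993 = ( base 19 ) 18CI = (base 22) ke5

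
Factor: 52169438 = 2^1*1091^1*23909^1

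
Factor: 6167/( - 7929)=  - 7/9 =- 3^( - 2)*7^1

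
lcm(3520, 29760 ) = 327360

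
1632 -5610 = -3978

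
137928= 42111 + 95817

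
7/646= 7/646 = 0.01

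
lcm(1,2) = 2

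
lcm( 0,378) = 0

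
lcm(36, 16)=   144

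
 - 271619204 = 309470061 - 581089265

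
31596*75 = 2369700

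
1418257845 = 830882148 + 587375697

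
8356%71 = 49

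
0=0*8044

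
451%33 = 22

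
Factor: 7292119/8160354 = 2^( - 1)* 3^( - 2)* 23^( - 2)*193^1*857^( - 1)*37783^1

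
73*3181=232213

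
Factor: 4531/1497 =3^( - 1 )*23^1 * 197^1*499^( - 1) 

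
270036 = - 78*( - 3462)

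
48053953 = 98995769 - 50941816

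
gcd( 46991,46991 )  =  46991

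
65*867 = 56355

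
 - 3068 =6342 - 9410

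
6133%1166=303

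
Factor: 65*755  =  5^2 * 13^1*151^1 = 49075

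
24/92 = 6/23 = 0.26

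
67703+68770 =136473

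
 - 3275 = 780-4055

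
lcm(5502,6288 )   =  44016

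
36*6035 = 217260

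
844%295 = 254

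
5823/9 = 647 = 647.00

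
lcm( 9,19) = 171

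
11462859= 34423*333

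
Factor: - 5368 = -2^3* 11^1*61^1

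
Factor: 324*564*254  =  46414944 = 2^5*3^5*47^1*127^1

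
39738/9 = 13246/3= 4415.33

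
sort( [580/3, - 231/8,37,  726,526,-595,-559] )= [-595 ,-559, - 231/8 , 37, 580/3 , 526,726 ]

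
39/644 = 39/644  =  0.06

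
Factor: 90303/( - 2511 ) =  - 971/27 = - 3^(  -  3)*971^1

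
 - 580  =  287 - 867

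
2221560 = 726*3060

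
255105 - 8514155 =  - 8259050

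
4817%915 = 242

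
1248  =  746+502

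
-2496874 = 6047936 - 8544810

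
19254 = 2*9627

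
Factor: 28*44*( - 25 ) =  - 30800 = - 2^4*5^2*7^1*11^1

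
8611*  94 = 809434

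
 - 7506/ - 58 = 129 + 12/29 = 129.41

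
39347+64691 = 104038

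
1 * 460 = 460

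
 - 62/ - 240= 31/120 =0.26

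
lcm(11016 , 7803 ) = 187272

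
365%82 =37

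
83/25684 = 83/25684=0.00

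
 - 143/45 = -143/45 = -3.18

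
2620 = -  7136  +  9756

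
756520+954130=1710650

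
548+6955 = 7503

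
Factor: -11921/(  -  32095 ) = 13/35 = 5^ ( - 1)*7^( -1)*13^1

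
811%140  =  111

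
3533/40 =88+13/40 = 88.33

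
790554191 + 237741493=1028295684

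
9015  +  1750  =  10765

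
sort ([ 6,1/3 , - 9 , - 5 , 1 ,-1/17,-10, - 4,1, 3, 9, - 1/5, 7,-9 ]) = [ - 10, - 9  ,  -  9 , - 5,  -  4, - 1/5, - 1/17, 1/3,1,1,  3,6  ,  7, 9]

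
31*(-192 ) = - 5952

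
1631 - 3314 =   -  1683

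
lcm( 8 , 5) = 40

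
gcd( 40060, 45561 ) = 1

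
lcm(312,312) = 312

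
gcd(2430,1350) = 270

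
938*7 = 6566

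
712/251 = 712/251 = 2.84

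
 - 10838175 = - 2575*4209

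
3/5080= 3/5080=0.00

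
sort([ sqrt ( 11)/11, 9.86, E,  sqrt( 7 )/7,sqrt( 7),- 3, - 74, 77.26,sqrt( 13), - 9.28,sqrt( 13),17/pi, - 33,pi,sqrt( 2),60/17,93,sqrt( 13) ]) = [- 74, - 33, - 9.28, - 3, sqrt(11 )/11,sqrt( 7)/7, sqrt( 2), sqrt( 7) , E,pi, 60/17,sqrt(13 ),sqrt(13), sqrt( 13 ),17/pi, 9.86,77.26,93]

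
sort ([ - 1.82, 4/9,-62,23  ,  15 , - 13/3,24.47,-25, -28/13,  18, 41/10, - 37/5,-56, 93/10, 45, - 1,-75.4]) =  [-75.4,-62,-56,-25 , - 37/5 , - 13/3,-28/13,  -  1.82,-1, 4/9,  41/10,93/10, 15,  18,23,24.47,45] 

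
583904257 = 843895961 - 259991704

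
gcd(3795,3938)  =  11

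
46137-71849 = -25712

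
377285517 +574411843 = 951697360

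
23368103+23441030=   46809133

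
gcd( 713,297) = 1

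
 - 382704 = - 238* 1608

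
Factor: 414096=2^4 * 3^1 * 8627^1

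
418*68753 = 28738754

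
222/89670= 37/14945 = 0.00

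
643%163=154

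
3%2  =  1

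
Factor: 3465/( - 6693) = -3^1 * 5^1*7^1*11^1 *23^( - 1)*97^(-1 ) = -1155/2231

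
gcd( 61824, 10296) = 24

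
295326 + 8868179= 9163505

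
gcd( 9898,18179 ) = 49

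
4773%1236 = 1065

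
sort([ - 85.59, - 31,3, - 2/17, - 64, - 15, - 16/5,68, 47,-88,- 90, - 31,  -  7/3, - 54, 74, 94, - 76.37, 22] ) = [ - 90,-88, - 85.59, - 76.37,- 64, - 54, - 31, - 31, - 15, - 16/5, - 7/3, - 2/17, 3, 22, 47,68, 74,94 ]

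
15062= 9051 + 6011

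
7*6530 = 45710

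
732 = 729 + 3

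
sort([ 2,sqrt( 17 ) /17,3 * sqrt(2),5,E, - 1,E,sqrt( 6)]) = [ - 1,sqrt (17)/17 , 2, sqrt( 6),E,E,3*sqrt( 2 ),5]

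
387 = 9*43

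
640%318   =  4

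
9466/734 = 12 + 329/367 = 12.90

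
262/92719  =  262/92719 =0.00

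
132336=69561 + 62775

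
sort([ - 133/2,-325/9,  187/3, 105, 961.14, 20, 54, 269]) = [-133/2, - 325/9, 20, 54, 187/3, 105, 269, 961.14 ] 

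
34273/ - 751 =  - 46+273/751 =-  45.64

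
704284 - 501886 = 202398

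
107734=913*118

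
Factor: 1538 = 2^1 * 769^1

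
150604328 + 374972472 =525576800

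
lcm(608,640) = 12160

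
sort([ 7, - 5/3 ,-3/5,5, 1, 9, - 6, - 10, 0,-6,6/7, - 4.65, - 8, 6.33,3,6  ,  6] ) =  [-10, - 8,-6  , - 6, - 4.65, - 5/3, - 3/5, 0,6/7, 1,3,5,6,6, 6.33,7, 9]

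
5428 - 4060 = 1368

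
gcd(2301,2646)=3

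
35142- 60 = 35082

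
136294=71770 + 64524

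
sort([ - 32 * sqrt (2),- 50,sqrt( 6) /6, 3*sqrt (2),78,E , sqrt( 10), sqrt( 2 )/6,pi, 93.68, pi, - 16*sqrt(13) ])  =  [  -  16*sqrt( 13), - 50,  -  32*sqrt(2), sqrt(2)/6, sqrt (6 )/6, E,pi,pi,sqrt(10), 3 * sqrt( 2), 78, 93.68 ] 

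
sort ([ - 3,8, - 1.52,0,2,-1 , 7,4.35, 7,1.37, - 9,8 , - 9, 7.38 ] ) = [  -  9, - 9,-3, - 1.52, - 1,0, 1.37 , 2,4.35, 7,7,7.38,8,8]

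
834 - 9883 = - 9049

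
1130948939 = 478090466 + 652858473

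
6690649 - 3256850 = 3433799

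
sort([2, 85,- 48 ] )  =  [ - 48, 2,85 ] 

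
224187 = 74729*3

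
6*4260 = 25560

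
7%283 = 7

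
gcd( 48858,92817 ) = 3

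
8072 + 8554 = 16626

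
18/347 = 18/347 = 0.05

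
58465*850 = 49695250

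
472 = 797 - 325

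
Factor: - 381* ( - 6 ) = 2^1 * 3^2 * 127^1 =2286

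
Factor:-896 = -2^7 *7^1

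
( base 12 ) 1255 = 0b100000100001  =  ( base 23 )3lb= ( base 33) 1U2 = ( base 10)2081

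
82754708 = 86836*953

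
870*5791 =5038170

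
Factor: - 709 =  - 709^1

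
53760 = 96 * 560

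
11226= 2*5613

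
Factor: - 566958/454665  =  -2^1*5^(-1)*7^1*17^( - 1)*1783^( - 1) * 13499^1 = - 188986/151555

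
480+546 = 1026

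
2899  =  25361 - 22462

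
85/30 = 2+5/6  =  2.83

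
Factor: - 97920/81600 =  - 6/5 = - 2^1 * 3^1*5^( - 1)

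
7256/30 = 241 + 13/15=241.87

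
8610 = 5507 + 3103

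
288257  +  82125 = 370382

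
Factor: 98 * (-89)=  - 8722= -2^1*7^2*89^1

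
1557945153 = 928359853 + 629585300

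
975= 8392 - 7417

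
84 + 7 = 91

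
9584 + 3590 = 13174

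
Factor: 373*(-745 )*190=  - 52798150  =  - 2^1*5^2*19^1*149^1*373^1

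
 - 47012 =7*(  -  6716 )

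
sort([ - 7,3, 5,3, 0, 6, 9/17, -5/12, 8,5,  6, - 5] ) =[- 7, - 5,  -  5/12, 0, 9/17, 3, 3,5,5,  6,6, 8]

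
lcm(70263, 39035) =351315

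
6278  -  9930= - 3652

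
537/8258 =537/8258 = 0.07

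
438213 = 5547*79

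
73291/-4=  -  73291/4=- 18322.75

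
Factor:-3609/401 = -9 = -  3^2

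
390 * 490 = 191100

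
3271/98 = 33 + 37/98 = 33.38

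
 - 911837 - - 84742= - 827095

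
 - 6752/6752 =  - 1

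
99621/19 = 5243 + 4/19 = 5243.21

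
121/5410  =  121/5410 = 0.02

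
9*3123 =28107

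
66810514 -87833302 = -21022788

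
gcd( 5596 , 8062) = 2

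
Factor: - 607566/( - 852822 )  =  3^( - 2 )*17^( - 1)*109^1=109/153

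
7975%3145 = 1685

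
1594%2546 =1594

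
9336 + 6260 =15596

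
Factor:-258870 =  -2^1*3^1 * 5^1*8629^1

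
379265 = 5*75853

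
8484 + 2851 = 11335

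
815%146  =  85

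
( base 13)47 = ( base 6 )135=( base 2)111011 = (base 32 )1R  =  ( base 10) 59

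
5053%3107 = 1946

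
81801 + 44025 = 125826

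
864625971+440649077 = 1305275048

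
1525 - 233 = 1292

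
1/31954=1/31954 = 0.00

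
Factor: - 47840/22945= - 736/353 =- 2^5  *  23^1*353^( - 1) 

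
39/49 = 39/49 = 0.80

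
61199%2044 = 1923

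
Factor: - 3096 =-2^3*3^2*43^1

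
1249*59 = 73691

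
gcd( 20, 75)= 5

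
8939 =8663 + 276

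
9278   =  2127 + 7151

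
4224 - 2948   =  1276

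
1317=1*1317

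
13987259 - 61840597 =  - 47853338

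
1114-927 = 187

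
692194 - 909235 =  - 217041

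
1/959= 1/959 = 0.00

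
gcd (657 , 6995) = 1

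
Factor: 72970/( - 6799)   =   - 2^1*5^1*13^( - 1)*523^(  -  1)*7297^1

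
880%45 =25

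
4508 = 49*92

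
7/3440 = 7/3440  =  0.00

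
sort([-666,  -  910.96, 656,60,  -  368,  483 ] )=[-910.96,-666, - 368,60 , 483, 656] 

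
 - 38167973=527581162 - 565749135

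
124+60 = 184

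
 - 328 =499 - 827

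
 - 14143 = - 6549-7594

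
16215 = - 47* ( - 345)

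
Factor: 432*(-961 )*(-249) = 103372848 = 2^4*3^4*31^2*83^1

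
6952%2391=2170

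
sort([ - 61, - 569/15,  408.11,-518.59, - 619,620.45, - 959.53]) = [-959.53, - 619,-518.59, - 61, - 569/15,408.11, 620.45]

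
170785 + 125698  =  296483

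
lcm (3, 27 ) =27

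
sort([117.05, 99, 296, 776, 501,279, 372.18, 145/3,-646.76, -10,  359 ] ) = [-646.76,  -  10, 145/3,99,117.05, 279,296,359,372.18,501, 776 ] 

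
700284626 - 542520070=157764556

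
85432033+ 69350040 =154782073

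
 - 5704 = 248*(- 23 ) 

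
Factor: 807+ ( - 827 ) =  - 20 = - 2^2*5^1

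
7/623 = 1/89=0.01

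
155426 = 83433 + 71993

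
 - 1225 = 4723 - 5948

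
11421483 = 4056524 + 7364959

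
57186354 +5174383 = 62360737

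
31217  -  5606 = 25611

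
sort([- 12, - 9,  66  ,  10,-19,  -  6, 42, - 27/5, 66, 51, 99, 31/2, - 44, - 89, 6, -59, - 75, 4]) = [ - 89, - 75, - 59, - 44, - 19 , - 12, - 9, - 6, - 27/5,4,6, 10, 31/2,42, 51, 66 , 66,99 ]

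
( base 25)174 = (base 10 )804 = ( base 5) 11204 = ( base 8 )1444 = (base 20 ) 204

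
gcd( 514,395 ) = 1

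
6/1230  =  1/205 = 0.00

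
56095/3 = 56095/3 = 18698.33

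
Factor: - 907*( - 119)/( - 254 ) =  - 107933/254 = - 2^( - 1 )*7^1*17^1*127^( - 1 )*907^1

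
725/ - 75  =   - 29/3  =  - 9.67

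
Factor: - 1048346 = -2^1*13^1 * 61^1*661^1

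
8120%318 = 170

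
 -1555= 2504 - 4059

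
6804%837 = 108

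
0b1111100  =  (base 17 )75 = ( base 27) 4g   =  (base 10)124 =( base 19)6a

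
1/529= 1/529 = 0.00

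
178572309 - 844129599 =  - 665557290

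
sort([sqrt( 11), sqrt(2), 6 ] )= [sqrt(2), sqrt( 11), 6 ] 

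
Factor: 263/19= 19^( - 1)*263^1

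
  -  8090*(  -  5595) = 45263550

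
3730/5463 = 3730/5463 = 0.68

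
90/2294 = 45/1147 = 0.04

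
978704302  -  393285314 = 585418988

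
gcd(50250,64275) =75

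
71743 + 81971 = 153714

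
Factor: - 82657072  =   - 2^4*107^1* 48281^1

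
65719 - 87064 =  - 21345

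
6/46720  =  3/23360=0.00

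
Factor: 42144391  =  42144391^1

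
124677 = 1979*63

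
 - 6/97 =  - 1 + 91/97 = -0.06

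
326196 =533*612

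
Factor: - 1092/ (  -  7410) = 2^1 * 5^(- 1) * 7^1*19^( - 1) =14/95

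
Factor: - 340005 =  - 3^1*5^1*19^1*1193^1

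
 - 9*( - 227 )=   2043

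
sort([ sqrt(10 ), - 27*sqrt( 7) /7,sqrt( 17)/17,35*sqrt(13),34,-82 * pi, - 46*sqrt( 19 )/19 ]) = [-82*pi, - 46 * sqrt( 19) /19, - 27*sqrt(7 ) /7, sqrt( 17) /17,sqrt(10 ),34 , 35*sqrt( 13)]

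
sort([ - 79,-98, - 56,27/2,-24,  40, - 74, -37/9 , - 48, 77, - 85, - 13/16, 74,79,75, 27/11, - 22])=[-98, - 85, - 79, - 74,-56, - 48, - 24, - 22, - 37/9, - 13/16,27/11 , 27/2, 40,  74,  75, 77,79 ]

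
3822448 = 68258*56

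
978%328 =322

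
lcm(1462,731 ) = 1462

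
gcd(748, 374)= 374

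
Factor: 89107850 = 2^1*5^2*13^1 * 137089^1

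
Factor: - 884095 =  - 5^1*176819^1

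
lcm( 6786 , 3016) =27144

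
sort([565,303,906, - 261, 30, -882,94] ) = [ - 882, - 261, 30 , 94  ,  303, 565, 906] 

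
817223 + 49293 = 866516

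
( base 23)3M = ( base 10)91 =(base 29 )34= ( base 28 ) 37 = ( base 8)133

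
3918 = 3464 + 454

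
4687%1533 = 88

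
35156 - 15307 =19849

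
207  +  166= 373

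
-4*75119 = - 300476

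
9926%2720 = 1766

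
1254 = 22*57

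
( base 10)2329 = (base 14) BC5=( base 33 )24J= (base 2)100100011001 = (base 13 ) 10a2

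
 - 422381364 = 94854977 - 517236341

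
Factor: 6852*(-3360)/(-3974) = 2^6*3^2*5^1*7^1*571^1*1987^( - 1) = 11511360/1987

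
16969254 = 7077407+9891847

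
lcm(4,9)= 36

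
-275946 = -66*4181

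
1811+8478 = 10289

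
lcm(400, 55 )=4400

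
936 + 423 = 1359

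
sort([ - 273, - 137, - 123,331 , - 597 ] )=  [-597, - 273, - 137, -123,331 ] 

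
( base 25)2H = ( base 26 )2f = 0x43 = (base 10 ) 67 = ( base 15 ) 47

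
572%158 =98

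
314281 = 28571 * 11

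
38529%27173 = 11356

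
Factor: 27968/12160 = 23/10 = 2^( - 1)*5^ ( - 1 )*23^1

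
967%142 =115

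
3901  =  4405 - 504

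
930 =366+564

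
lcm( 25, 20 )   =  100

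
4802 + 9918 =14720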